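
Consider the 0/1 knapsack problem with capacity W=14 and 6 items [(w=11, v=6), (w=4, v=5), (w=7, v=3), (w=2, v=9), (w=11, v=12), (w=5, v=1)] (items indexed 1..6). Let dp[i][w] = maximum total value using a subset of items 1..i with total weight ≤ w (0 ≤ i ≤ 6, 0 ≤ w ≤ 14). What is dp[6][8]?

14

i\w   0   1   2   3   4   5   6   7   8   9  10  11  12  13  14
  0   0   0   0   0   0   0   0   0   0   0   0   0   0   0   0
  1   0   0   0   0   0   0   0   0   0   0   0   6   6   6   6
  2   0   0   0   0   5   5   5   5   5   5   5   6   6   6   6
  3   0   0   0   0   5   5   5   5   5   5   5   8   8   8   8
  4   0   0   9   9   9   9  14  14  14  14  14  14  14  17  17
  5   0   0   9   9   9   9  14  14  14  14  14  14  14  21  21
  6   0   0   9   9   9   9  14  14  14  14  14  15  15  21  21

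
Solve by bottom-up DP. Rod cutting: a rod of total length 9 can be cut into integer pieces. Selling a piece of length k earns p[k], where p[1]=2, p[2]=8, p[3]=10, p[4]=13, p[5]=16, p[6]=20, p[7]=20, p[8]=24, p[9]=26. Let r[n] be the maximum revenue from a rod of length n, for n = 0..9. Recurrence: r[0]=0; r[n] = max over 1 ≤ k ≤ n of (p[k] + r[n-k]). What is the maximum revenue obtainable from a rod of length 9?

   n    0    1    2    3    4    5    6    7    8    9
r[n]    0    2    8   10   16   18   24   26   32   34

34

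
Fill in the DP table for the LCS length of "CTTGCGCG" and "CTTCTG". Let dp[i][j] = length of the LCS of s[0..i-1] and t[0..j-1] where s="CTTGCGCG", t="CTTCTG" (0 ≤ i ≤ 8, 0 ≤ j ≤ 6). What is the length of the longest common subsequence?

5

   ''  C  T  T  C  T  G
''  0  0  0  0  0  0  0
 C  0  1  1  1  1  1  1
 T  0  1  2  2  2  2  2
 T  0  1  2  3  3  3  3
 G  0  1  2  3  3  3  4
 C  0  1  2  3  4  4  4
 G  0  1  2  3  4  4  5
 C  0  1  2  3  4  4  5
 G  0  1  2  3  4  4  5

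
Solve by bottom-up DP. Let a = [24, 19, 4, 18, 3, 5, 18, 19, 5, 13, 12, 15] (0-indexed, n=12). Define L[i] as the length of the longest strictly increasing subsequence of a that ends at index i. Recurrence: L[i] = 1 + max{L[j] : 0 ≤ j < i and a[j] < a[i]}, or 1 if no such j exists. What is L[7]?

4

   i    0    1    2    3    4    5    6    7    8    9   10   11
a[i]   24   19    4   18    3    5   18   19    5   13   12   15
L[i]    1    1    1    2    1    2    3    4    2    3    3    4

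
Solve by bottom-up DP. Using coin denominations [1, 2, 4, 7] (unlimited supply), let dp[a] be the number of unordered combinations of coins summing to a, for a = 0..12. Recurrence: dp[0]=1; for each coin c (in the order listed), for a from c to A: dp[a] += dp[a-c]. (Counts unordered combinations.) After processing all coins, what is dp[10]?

after  coin     0     1     2     3     4     5     6     7     8     9    10    11    12
          1     1     1     1     1     1     1     1     1     1     1     1     1     1
          2     1     1     2     2     3     3     4     4     5     5     6     6     7
          4     1     1     2     2     4     4     6     6     9     9    12    12    16
          7     1     1     2     2     4     4     6     7    10    11    14    16    20

14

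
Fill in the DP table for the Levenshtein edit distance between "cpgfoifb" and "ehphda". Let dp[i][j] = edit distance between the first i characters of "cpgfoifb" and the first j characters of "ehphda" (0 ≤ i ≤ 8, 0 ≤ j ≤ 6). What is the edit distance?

   ''  e  h  p  h  d  a
''  0  1  2  3  4  5  6
 c  1  1  2  3  4  5  6
 p  2  2  2  2  3  4  5
 g  3  3  3  3  3  4  5
 f  4  4  4  4  4  4  5
 o  5  5  5  5  5  5  5
 i  6  6  6  6  6  6  6
 f  7  7  7  7  7  7  7
 b  8  8  8  8  8  8  8

8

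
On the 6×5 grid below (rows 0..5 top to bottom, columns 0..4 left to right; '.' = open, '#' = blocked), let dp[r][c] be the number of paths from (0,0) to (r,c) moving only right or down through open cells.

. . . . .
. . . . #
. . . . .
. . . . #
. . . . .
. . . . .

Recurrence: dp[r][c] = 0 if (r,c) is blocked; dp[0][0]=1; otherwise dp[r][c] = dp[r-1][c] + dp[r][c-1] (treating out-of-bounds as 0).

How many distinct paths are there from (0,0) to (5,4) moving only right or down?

91

r\c   0   1   2   3   4
  0   1   1   1   1   1
  1   1   2   3   4   0
  2   1   3   6  10  10
  3   1   4  10  20   0
  4   1   5  15  35  35
  5   1   6  21  56  91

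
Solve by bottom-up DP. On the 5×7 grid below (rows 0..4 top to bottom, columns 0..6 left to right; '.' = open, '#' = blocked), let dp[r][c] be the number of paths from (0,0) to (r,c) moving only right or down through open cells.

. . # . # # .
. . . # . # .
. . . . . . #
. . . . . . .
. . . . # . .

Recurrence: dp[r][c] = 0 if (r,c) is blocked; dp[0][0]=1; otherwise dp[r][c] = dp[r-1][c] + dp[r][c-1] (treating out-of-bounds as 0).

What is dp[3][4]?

r\c   0   1   2   3   4   5   6
  0   1   1   0   0   0   0   0
  1   1   2   2   0   0   0   0
  2   1   3   5   5   5   5   0
  3   1   4   9  14  19  24  24
  4   1   5  14  28   0  24  48

19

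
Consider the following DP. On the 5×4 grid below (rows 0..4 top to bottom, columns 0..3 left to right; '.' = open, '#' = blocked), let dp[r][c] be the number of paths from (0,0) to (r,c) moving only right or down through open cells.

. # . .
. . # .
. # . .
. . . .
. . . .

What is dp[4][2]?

3

r\c   0   1   2   3
  0   1   0   0   0
  1   1   1   0   0
  2   1   0   0   0
  3   1   1   1   1
  4   1   2   3   4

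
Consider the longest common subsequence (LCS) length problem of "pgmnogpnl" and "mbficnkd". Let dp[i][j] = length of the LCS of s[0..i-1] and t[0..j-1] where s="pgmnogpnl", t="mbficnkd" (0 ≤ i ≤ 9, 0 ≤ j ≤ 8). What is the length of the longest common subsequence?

   ''  m  b  f  i  c  n  k  d
''  0  0  0  0  0  0  0  0  0
 p  0  0  0  0  0  0  0  0  0
 g  0  0  0  0  0  0  0  0  0
 m  0  1  1  1  1  1  1  1  1
 n  0  1  1  1  1  1  2  2  2
 o  0  1  1  1  1  1  2  2  2
 g  0  1  1  1  1  1  2  2  2
 p  0  1  1  1  1  1  2  2  2
 n  0  1  1  1  1  1  2  2  2
 l  0  1  1  1  1  1  2  2  2

2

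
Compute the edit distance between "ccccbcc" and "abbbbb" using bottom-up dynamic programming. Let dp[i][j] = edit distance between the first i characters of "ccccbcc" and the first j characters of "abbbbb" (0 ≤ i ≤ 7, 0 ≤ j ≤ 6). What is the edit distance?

6

   ''  a  b  b  b  b  b
''  0  1  2  3  4  5  6
 c  1  1  2  3  4  5  6
 c  2  2  2  3  4  5  6
 c  3  3  3  3  4  5  6
 c  4  4  4  4  4  5  6
 b  5  5  4  4  4  4  5
 c  6  6  5  5  5  5  5
 c  7  7  6  6  6  6  6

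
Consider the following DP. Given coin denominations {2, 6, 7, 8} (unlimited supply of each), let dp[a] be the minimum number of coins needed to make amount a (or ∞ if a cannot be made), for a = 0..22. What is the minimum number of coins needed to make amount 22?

3

 a  0  1  2  3  4  5  6  7  8  9 10 11 12 13 14 15 16 17 18 19 20 21 22
dp  0  -  1  -  2  -  1  1  1  2  2  3  2  2  2  2  2  3  3  3  3  3  3
(- denotes ∞ / unreachable)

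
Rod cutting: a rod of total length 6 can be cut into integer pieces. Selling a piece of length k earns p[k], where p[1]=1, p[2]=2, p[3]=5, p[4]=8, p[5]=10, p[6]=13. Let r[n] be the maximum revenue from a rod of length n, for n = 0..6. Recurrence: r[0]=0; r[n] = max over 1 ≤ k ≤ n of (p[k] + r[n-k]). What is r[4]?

   n    0    1    2    3    4    5    6
r[n]    0    1    2    5    8   10   13

8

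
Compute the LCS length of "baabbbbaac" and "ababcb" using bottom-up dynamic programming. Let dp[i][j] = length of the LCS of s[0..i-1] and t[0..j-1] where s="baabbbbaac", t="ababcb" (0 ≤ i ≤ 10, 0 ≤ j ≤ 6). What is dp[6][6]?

4

   ''  a  b  a  b  c  b
''  0  0  0  0  0  0  0
 b  0  0  1  1  1  1  1
 a  0  1  1  2  2  2  2
 a  0  1  1  2  2  2  2
 b  0  1  2  2  3  3  3
 b  0  1  2  2  3  3  4
 b  0  1  2  2  3  3  4
 b  0  1  2  2  3  3  4
 a  0  1  2  3  3  3  4
 a  0  1  2  3  3  3  4
 c  0  1  2  3  3  4  4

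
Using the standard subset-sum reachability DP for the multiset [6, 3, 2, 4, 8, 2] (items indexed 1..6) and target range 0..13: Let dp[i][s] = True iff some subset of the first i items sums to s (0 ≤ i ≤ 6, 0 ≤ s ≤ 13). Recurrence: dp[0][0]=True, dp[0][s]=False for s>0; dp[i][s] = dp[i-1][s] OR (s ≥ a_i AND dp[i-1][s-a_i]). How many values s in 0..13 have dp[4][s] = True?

13

i\s   0   1   2   3   4   5   6   7   8   9  10  11  12  13
  0   T   F   F   F   F   F   F   F   F   F   F   F   F   F
  1   T   F   F   F   F   F   T   F   F   F   F   F   F   F
  2   T   F   F   T   F   F   T   F   F   T   F   F   F   F
  3   T   F   T   T   F   T   T   F   T   T   F   T   F   F
  4   T   F   T   T   T   T   T   T   T   T   T   T   T   T
  5   T   F   T   T   T   T   T   T   T   T   T   T   T   T
  6   T   F   T   T   T   T   T   T   T   T   T   T   T   T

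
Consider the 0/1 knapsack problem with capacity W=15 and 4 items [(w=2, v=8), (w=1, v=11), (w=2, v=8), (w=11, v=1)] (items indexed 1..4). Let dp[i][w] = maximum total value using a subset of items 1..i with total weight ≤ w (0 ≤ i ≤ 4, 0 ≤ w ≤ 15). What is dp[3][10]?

27

i\w   0   1   2   3   4   5   6   7   8   9  10  11  12  13  14  15
  0   0   0   0   0   0   0   0   0   0   0   0   0   0   0   0   0
  1   0   0   8   8   8   8   8   8   8   8   8   8   8   8   8   8
  2   0  11  11  19  19  19  19  19  19  19  19  19  19  19  19  19
  3   0  11  11  19  19  27  27  27  27  27  27  27  27  27  27  27
  4   0  11  11  19  19  27  27  27  27  27  27  27  27  27  27  27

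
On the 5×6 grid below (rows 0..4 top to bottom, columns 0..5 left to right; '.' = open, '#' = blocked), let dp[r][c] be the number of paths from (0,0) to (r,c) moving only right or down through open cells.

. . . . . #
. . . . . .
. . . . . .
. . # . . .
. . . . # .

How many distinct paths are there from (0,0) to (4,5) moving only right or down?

r\c   0   1   2   3   4   5
  0   1   1   1   1   1   0
  1   1   2   3   4   5   5
  2   1   3   6  10  15  20
  3   1   4   0  10  25  45
  4   1   5   5  15   0  45

45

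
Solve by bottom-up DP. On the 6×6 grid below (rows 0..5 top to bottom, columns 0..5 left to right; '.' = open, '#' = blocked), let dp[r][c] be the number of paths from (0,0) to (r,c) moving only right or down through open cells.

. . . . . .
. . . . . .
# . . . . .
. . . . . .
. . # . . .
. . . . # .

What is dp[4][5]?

r\c   0   1   2   3   4   5
  0   1   1   1   1   1   1
  1   1   2   3   4   5   6
  2   0   2   5   9  14  20
  3   0   2   7  16  30  50
  4   0   2   0  16  46  96
  5   0   2   2  18   0  96

96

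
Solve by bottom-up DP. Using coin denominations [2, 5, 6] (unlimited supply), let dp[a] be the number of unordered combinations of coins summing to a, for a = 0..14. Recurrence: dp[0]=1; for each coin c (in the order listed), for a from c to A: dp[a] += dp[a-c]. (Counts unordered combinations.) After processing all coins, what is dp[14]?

4

after  coin     0     1     2     3     4     5     6     7     8     9    10    11    12    13    14
          2     1     0     1     0     1     0     1     0     1     0     1     0     1     0     1
          5     1     0     1     0     1     1     1     1     1     1     2     1     2     1     2
          6     1     0     1     0     1     1     2     1     2     1     3     2     4     2     4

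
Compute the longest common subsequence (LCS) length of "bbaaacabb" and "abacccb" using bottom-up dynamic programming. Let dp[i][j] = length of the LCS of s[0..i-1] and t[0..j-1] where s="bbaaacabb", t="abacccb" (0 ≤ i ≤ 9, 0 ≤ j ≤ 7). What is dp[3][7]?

   ''  a  b  a  c  c  c  b
''  0  0  0  0  0  0  0  0
 b  0  0  1  1  1  1  1  1
 b  0  0  1  1  1  1  1  2
 a  0  1  1  2  2  2  2  2
 a  0  1  1  2  2  2  2  2
 a  0  1  1  2  2  2  2  2
 c  0  1  1  2  3  3  3  3
 a  0  1  1  2  3  3  3  3
 b  0  1  2  2  3  3  3  4
 b  0  1  2  2  3  3  3  4

2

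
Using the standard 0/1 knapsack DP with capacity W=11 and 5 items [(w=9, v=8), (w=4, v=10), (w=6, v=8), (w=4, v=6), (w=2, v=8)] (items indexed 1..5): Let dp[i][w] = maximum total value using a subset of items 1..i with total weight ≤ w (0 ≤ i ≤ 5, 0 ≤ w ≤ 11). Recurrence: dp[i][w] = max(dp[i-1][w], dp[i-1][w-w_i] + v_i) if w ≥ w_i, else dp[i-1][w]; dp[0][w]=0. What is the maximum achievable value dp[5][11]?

24

i\w   0   1   2   3   4   5   6   7   8   9  10  11
  0   0   0   0   0   0   0   0   0   0   0   0   0
  1   0   0   0   0   0   0   0   0   0   8   8   8
  2   0   0   0   0  10  10  10  10  10  10  10  10
  3   0   0   0   0  10  10  10  10  10  10  18  18
  4   0   0   0   0  10  10  10  10  16  16  18  18
  5   0   0   8   8  10  10  18  18  18  18  24  24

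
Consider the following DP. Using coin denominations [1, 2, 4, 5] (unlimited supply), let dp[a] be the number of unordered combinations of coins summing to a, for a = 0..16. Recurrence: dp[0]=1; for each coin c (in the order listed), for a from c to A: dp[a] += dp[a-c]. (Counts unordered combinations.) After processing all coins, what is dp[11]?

19

after  coin     0     1     2     3     4     5     6     7     8     9    10    11    12    13    14    15    16
          1     1     1     1     1     1     1     1     1     1     1     1     1     1     1     1     1     1
          2     1     1     2     2     3     3     4     4     5     5     6     6     7     7     8     8     9
          4     1     1     2     2     4     4     6     6     9     9    12    12    16    16    20    20    25
          5     1     1     2     2     4     5     7     8    11    13    17    19    24    27    33    37    44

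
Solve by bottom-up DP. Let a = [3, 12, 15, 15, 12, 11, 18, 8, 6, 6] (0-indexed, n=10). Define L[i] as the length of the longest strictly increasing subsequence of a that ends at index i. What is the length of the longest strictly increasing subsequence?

   i    0    1    2    3    4    5    6    7    8    9
a[i]    3   12   15   15   12   11   18    8    6    6
L[i]    1    2    3    3    2    2    4    2    2    2

4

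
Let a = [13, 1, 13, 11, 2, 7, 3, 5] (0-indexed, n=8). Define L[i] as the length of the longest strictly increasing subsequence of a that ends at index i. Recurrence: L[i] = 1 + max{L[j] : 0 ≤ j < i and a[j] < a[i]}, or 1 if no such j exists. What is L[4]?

   i    0    1    2    3    4    5    6    7
a[i]   13    1   13   11    2    7    3    5
L[i]    1    1    2    2    2    3    3    4

2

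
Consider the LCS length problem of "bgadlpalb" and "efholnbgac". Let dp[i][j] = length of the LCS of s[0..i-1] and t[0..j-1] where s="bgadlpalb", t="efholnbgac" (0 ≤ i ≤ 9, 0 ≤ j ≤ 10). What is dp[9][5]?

1

   ''  e  f  h  o  l  n  b  g  a  c
''  0  0  0  0  0  0  0  0  0  0  0
 b  0  0  0  0  0  0  0  1  1  1  1
 g  0  0  0  0  0  0  0  1  2  2  2
 a  0  0  0  0  0  0  0  1  2  3  3
 d  0  0  0  0  0  0  0  1  2  3  3
 l  0  0  0  0  0  1  1  1  2  3  3
 p  0  0  0  0  0  1  1  1  2  3  3
 a  0  0  0  0  0  1  1  1  2  3  3
 l  0  0  0  0  0  1  1  1  2  3  3
 b  0  0  0  0  0  1  1  2  2  3  3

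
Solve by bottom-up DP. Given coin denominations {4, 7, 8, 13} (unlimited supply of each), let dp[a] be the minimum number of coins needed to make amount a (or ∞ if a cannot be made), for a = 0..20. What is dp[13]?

1

 a  0  1  2  3  4  5  6  7  8  9 10 11 12 13 14 15 16 17 18 19 20
dp  0  -  -  -  1  -  -  1  1  -  -  2  2  1  2  2  2  2  3  3  2
(- denotes ∞ / unreachable)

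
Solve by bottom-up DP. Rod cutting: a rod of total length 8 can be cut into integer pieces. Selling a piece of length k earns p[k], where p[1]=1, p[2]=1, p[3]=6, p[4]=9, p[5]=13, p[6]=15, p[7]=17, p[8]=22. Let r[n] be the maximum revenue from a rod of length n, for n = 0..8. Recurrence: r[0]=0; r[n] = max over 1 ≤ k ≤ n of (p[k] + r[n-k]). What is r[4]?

9

   n    0    1    2    3    4    5    6    7    8
r[n]    0    1    2    6    9   13   15   17   22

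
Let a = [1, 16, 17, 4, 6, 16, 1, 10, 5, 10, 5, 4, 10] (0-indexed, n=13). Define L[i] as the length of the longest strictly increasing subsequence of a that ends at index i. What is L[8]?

   i    0    1    2    3    4    5    6    7    8    9   10   11   12
a[i]    1   16   17    4    6   16    1   10    5   10    5    4   10
L[i]    1    2    3    2    3    4    1    4    3    4    3    2    4

3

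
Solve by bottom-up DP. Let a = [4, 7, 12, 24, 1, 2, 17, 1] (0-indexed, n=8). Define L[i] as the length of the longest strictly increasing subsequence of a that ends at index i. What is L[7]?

   i    0    1    2    3    4    5    6    7
a[i]    4    7   12   24    1    2   17    1
L[i]    1    2    3    4    1    2    4    1

1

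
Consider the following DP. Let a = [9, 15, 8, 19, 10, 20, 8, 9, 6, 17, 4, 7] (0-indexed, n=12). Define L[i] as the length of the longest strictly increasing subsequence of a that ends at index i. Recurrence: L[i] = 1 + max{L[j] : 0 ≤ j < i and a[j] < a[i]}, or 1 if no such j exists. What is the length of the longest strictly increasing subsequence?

   i    0    1    2    3    4    5    6    7    8    9   10   11
a[i]    9   15    8   19   10   20    8    9    6   17    4    7
L[i]    1    2    1    3    2    4    1    2    1    3    1    2

4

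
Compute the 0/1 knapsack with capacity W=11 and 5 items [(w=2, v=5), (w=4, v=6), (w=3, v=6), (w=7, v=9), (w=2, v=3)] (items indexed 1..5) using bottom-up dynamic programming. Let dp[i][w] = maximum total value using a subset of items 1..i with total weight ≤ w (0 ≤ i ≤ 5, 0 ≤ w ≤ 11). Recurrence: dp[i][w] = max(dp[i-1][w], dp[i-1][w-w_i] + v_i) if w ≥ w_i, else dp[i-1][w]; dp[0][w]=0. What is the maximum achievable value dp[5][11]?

20

i\w   0   1   2   3   4   5   6   7   8   9  10  11
  0   0   0   0   0   0   0   0   0   0   0   0   0
  1   0   0   5   5   5   5   5   5   5   5   5   5
  2   0   0   5   5   6   6  11  11  11  11  11  11
  3   0   0   5   6   6  11  11  12  12  17  17  17
  4   0   0   5   6   6  11  11  12  12  17  17  17
  5   0   0   5   6   8  11  11  14  14  17  17  20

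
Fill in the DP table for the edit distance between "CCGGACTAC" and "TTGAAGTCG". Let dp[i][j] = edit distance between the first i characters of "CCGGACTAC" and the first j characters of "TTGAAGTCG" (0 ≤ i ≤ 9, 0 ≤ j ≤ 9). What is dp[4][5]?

   ''  T  T  G  A  A  G  T  C  G
''  0  1  2  3  4  5  6  7  8  9
 C  1  1  2  3  4  5  6  7  7  8
 C  2  2  2  3  4  5  6  7  7  8
 G  3  3  3  2  3  4  5  6  7  7
 G  4  4  4  3  3  4  4  5  6  7
 A  5  5  5  4  3  3  4  5  6  7
 C  6  6  6  5  4  4  4  5  5  6
 T  7  6  6  6  5  5  5  4  5  6
 A  8  7  7  7  6  5  6  5  5  6
 C  9  8  8  8  7  6  6  6  5  6

4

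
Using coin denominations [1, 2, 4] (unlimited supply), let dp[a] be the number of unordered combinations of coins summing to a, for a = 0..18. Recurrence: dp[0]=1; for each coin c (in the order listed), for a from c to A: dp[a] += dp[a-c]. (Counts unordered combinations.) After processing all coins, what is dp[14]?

20

after  coin     0     1     2     3     4     5     6     7     8     9    10    11    12    13    14    15    16    17    18
          1     1     1     1     1     1     1     1     1     1     1     1     1     1     1     1     1     1     1     1
          2     1     1     2     2     3     3     4     4     5     5     6     6     7     7     8     8     9     9    10
          4     1     1     2     2     4     4     6     6     9     9    12    12    16    16    20    20    25    25    30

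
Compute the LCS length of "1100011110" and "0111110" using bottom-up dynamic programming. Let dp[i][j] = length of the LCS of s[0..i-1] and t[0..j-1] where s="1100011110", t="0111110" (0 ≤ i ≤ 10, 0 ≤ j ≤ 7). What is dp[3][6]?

2

   ''  0  1  1  1  1  1  0
''  0  0  0  0  0  0  0  0
 1  0  0  1  1  1  1  1  1
 1  0  0  1  2  2  2  2  2
 0  0  1  1  2  2  2  2  3
 0  0  1  1  2  2  2  2  3
 0  0  1  1  2  2  2  2  3
 1  0  1  2  2  3  3  3  3
 1  0  1  2  3  3  4  4  4
 1  0  1  2  3  4  4  5  5
 1  0  1  2  3  4  5  5  5
 0  0  1  2  3  4  5  5  6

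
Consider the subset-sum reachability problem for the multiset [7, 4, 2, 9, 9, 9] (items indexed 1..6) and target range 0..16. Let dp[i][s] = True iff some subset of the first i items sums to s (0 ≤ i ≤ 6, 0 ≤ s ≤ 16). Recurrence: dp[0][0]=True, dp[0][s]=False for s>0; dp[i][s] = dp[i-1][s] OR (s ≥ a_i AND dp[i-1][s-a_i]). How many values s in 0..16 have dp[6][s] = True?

10

i\s   0   1   2   3   4   5   6   7   8   9  10  11  12  13  14  15  16
  0   T   F   F   F   F   F   F   F   F   F   F   F   F   F   F   F   F
  1   T   F   F   F   F   F   F   T   F   F   F   F   F   F   F   F   F
  2   T   F   F   F   T   F   F   T   F   F   F   T   F   F   F   F   F
  3   T   F   T   F   T   F   T   T   F   T   F   T   F   T   F   F   F
  4   T   F   T   F   T   F   T   T   F   T   F   T   F   T   F   T   T
  5   T   F   T   F   T   F   T   T   F   T   F   T   F   T   F   T   T
  6   T   F   T   F   T   F   T   T   F   T   F   T   F   T   F   T   T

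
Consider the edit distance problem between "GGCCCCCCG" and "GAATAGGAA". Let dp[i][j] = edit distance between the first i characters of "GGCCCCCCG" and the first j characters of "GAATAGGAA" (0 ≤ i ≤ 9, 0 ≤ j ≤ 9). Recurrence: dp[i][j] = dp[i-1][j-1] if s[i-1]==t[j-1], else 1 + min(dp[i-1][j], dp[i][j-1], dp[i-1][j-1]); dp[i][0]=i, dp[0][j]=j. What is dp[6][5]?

5

   ''  G  A  A  T  A  G  G  A  A
''  0  1  2  3  4  5  6  7  8  9
 G  1  0  1  2  3  4  5  6  7  8
 G  2  1  1  2  3  4  4  5  6  7
 C  3  2  2  2  3  4  5  5  6  7
 C  4  3  3  3  3  4  5  6  6  7
 C  5  4  4  4  4  4  5  6  7  7
 C  6  5  5  5  5  5  5  6  7  8
 C  7  6  6  6  6  6  6  6  7  8
 C  8  7  7  7  7  7  7  7  7  8
 G  9  8  8  8  8  8  7  7  8  8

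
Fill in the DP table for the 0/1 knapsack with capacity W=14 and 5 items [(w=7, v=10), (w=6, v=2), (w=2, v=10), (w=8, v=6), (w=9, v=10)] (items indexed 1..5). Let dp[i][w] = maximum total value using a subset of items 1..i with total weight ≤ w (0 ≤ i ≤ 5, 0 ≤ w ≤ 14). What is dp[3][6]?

i\w   0   1   2   3   4   5   6   7   8   9  10  11  12  13  14
  0   0   0   0   0   0   0   0   0   0   0   0   0   0   0   0
  1   0   0   0   0   0   0   0  10  10  10  10  10  10  10  10
  2   0   0   0   0   0   0   2  10  10  10  10  10  10  12  12
  3   0   0  10  10  10  10  10  10  12  20  20  20  20  20  20
  4   0   0  10  10  10  10  10  10  12  20  20  20  20  20  20
  5   0   0  10  10  10  10  10  10  12  20  20  20  20  20  20

10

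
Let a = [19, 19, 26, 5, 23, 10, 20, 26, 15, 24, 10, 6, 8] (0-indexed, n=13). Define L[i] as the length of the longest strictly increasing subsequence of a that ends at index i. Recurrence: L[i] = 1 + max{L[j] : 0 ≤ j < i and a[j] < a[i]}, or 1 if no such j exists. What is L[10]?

   i    0    1    2    3    4    5    6    7    8    9   10   11   12
a[i]   19   19   26    5   23   10   20   26   15   24   10    6    8
L[i]    1    1    2    1    2    2    3    4    3    4    2    2    3

2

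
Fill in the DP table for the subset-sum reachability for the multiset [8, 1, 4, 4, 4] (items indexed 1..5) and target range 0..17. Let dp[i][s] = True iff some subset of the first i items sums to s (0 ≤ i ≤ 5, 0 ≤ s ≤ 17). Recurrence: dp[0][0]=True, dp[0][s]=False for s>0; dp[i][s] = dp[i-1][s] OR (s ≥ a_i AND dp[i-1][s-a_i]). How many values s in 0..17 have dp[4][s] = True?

10

i\s   0   1   2   3   4   5   6   7   8   9  10  11  12  13  14  15  16  17
  0   T   F   F   F   F   F   F   F   F   F   F   F   F   F   F   F   F   F
  1   T   F   F   F   F   F   F   F   T   F   F   F   F   F   F   F   F   F
  2   T   T   F   F   F   F   F   F   T   T   F   F   F   F   F   F   F   F
  3   T   T   F   F   T   T   F   F   T   T   F   F   T   T   F   F   F   F
  4   T   T   F   F   T   T   F   F   T   T   F   F   T   T   F   F   T   T
  5   T   T   F   F   T   T   F   F   T   T   F   F   T   T   F   F   T   T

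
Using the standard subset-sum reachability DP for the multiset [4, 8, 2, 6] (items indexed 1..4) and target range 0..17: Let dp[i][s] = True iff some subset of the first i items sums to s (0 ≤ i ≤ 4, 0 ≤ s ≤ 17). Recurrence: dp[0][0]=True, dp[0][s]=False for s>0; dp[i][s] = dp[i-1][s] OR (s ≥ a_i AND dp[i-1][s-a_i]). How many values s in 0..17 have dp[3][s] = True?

i\s   0   1   2   3   4   5   6   7   8   9  10  11  12  13  14  15  16  17
  0   T   F   F   F   F   F   F   F   F   F   F   F   F   F   F   F   F   F
  1   T   F   F   F   T   F   F   F   F   F   F   F   F   F   F   F   F   F
  2   T   F   F   F   T   F   F   F   T   F   F   F   T   F   F   F   F   F
  3   T   F   T   F   T   F   T   F   T   F   T   F   T   F   T   F   F   F
  4   T   F   T   F   T   F   T   F   T   F   T   F   T   F   T   F   T   F

8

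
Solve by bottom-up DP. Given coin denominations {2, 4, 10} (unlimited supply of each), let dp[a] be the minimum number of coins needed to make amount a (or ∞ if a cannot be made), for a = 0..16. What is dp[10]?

 a  0  1  2  3  4  5  6  7  8  9 10 11 12 13 14 15 16
dp  0  -  1  -  1  -  2  -  2  -  1  -  2  -  2  -  3
(- denotes ∞ / unreachable)

1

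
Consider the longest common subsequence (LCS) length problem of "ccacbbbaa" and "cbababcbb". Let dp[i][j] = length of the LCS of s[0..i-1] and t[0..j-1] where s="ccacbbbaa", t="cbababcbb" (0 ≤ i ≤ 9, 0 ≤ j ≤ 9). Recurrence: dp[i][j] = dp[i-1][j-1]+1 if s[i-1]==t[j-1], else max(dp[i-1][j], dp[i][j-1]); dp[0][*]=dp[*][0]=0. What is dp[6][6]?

4

   ''  c  b  a  b  a  b  c  b  b
''  0  0  0  0  0  0  0  0  0  0
 c  0  1  1  1  1  1  1  1  1  1
 c  0  1  1  1  1  1  1  2  2  2
 a  0  1  1  2  2  2  2  2  2  2
 c  0  1  1  2  2  2  2  3  3  3
 b  0  1  2  2  3  3  3  3  4  4
 b  0  1  2  2  3  3  4  4  4  5
 b  0  1  2  2  3  3  4  4  5  5
 a  0  1  2  3  3  4  4  4  5  5
 a  0  1  2  3  3  4  4  4  5  5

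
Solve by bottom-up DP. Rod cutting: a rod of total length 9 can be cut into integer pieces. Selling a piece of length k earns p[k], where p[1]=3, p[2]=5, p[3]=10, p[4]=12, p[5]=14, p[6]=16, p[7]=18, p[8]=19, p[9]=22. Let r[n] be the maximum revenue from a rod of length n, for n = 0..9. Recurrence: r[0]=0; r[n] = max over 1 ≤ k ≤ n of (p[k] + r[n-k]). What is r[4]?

   n    0    1    2    3    4    5    6    7    8    9
r[n]    0    3    6   10   13   16   20   23   26   30

13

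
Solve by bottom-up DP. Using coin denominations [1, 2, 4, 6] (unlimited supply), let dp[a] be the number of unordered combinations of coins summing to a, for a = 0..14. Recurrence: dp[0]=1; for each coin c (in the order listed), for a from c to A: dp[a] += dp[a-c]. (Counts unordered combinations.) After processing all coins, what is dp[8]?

after  coin     0     1     2     3     4     5     6     7     8     9    10    11    12    13    14
          1     1     1     1     1     1     1     1     1     1     1     1     1     1     1     1
          2     1     1     2     2     3     3     4     4     5     5     6     6     7     7     8
          4     1     1     2     2     4     4     6     6     9     9    12    12    16    16    20
          6     1     1     2     2     4     4     7     7    11    11    16    16    23    23    31

11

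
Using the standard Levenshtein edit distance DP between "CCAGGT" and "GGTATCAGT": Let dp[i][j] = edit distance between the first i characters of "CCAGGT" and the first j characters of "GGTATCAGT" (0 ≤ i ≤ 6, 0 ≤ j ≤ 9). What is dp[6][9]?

   ''  G  G  T  A  T  C  A  G  T
''  0  1  2  3  4  5  6  7  8  9
 C  1  1  2  3  4  5  5  6  7  8
 C  2  2  2  3  4  5  5  6  7  8
 A  3  3  3  3  3  4  5  5  6  7
 G  4  3  3  4  4  4  5  6  5  6
 G  5  4  3  4  5  5  5  6  6  6
 T  6  5  4  3  4  5  6  6  7  6

6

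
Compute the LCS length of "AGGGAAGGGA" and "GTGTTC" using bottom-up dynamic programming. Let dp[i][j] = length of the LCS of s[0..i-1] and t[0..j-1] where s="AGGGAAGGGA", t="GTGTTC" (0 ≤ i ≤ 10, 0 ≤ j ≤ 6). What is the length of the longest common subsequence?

2

   ''  G  T  G  T  T  C
''  0  0  0  0  0  0  0
 A  0  0  0  0  0  0  0
 G  0  1  1  1  1  1  1
 G  0  1  1  2  2  2  2
 G  0  1  1  2  2  2  2
 A  0  1  1  2  2  2  2
 A  0  1  1  2  2  2  2
 G  0  1  1  2  2  2  2
 G  0  1  1  2  2  2  2
 G  0  1  1  2  2  2  2
 A  0  1  1  2  2  2  2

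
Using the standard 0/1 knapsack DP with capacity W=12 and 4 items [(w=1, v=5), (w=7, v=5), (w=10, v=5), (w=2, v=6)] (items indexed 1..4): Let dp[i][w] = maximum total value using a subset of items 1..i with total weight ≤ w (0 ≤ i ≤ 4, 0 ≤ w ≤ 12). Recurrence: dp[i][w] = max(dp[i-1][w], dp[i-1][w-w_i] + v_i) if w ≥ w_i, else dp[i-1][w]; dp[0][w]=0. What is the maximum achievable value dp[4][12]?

i\w   0   1   2   3   4   5   6   7   8   9  10  11  12
  0   0   0   0   0   0   0   0   0   0   0   0   0   0
  1   0   5   5   5   5   5   5   5   5   5   5   5   5
  2   0   5   5   5   5   5   5   5  10  10  10  10  10
  3   0   5   5   5   5   5   5   5  10  10  10  10  10
  4   0   5   6  11  11  11  11  11  11  11  16  16  16

16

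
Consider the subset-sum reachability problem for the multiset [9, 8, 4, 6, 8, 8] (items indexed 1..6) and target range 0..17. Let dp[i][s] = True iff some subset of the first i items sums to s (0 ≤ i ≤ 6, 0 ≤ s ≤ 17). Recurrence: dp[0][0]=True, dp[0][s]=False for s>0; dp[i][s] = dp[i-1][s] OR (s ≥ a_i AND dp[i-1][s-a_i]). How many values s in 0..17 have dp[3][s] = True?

i\s   0   1   2   3   4   5   6   7   8   9  10  11  12  13  14  15  16  17
  0   T   F   F   F   F   F   F   F   F   F   F   F   F   F   F   F   F   F
  1   T   F   F   F   F   F   F   F   F   T   F   F   F   F   F   F   F   F
  2   T   F   F   F   F   F   F   F   T   T   F   F   F   F   F   F   F   T
  3   T   F   F   F   T   F   F   F   T   T   F   F   T   T   F   F   F   T
  4   T   F   F   F   T   F   T   F   T   T   T   F   T   T   T   T   F   T
  5   T   F   F   F   T   F   T   F   T   T   T   F   T   T   T   T   T   T
  6   T   F   F   F   T   F   T   F   T   T   T   F   T   T   T   T   T   T

7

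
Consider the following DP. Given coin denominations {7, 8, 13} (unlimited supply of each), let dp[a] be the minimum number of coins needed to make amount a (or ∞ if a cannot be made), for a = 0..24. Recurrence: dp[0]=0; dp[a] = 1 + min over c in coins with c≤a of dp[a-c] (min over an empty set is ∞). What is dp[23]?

 a  0  1  2  3  4  5  6  7  8  9 10 11 12 13 14 15 16 17 18 19 20 21 22 23 24
dp  0  -  -  -  -  -  -  1  1  -  -  -  -  1  2  2  2  -  -  -  2  2  3  3  3
(- denotes ∞ / unreachable)

3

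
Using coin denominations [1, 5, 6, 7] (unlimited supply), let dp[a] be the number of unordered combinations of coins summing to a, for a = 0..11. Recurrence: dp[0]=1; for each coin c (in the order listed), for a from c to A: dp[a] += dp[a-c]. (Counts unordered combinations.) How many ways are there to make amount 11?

after  coin     0     1     2     3     4     5     6     7     8     9    10    11
          1     1     1     1     1     1     1     1     1     1     1     1     1
          5     1     1     1     1     1     2     2     2     2     2     3     3
          6     1     1     1     1     1     2     3     3     3     3     4     5
          7     1     1     1     1     1     2     3     4     4     4     5     6

6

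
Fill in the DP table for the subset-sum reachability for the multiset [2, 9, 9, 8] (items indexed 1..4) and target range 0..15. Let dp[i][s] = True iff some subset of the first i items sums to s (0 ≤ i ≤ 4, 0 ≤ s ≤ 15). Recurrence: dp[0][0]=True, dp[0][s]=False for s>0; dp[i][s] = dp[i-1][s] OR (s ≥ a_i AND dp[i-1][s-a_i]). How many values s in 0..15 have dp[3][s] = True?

i\s   0   1   2   3   4   5   6   7   8   9  10  11  12  13  14  15
  0   T   F   F   F   F   F   F   F   F   F   F   F   F   F   F   F
  1   T   F   T   F   F   F   F   F   F   F   F   F   F   F   F   F
  2   T   F   T   F   F   F   F   F   F   T   F   T   F   F   F   F
  3   T   F   T   F   F   F   F   F   F   T   F   T   F   F   F   F
  4   T   F   T   F   F   F   F   F   T   T   T   T   F   F   F   F

4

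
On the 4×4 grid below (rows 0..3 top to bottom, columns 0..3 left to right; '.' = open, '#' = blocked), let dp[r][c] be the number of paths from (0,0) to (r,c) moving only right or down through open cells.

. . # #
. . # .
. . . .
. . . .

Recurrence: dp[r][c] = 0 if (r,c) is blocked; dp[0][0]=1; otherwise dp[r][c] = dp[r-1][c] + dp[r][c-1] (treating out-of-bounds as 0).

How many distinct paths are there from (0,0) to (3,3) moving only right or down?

10

r\c   0   1   2   3
  0   1   1   0   0
  1   1   2   0   0
  2   1   3   3   3
  3   1   4   7  10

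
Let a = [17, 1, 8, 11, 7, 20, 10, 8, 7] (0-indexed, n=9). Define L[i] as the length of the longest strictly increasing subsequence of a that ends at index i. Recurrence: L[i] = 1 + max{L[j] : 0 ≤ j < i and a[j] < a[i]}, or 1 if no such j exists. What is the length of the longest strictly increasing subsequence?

   i    0    1    2    3    4    5    6    7    8
a[i]   17    1    8   11    7   20   10    8    7
L[i]    1    1    2    3    2    4    3    3    2

4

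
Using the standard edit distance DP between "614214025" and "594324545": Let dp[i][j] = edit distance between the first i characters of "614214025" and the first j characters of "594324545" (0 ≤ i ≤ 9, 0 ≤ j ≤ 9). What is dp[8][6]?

   ''  5  9  4  3  2  4  5  4  5
''  0  1  2  3  4  5  6  7  8  9
 6  1  1  2  3  4  5  6  7  8  9
 1  2  2  2  3  4  5  6  7  8  9
 4  3  3  3  2  3  4  5  6  7  8
 2  4  4  4  3  3  3  4  5  6  7
 1  5  5  5  4  4  4  4  5  6  7
 4  6  6  6  5  5  5  4  5  5  6
 0  7  7  7  6  6  6  5  5  6  6
 2  8  8  8  7  7  6  6  6  6  7
 5  9  8  9  8  8  7  7  6  7  6

6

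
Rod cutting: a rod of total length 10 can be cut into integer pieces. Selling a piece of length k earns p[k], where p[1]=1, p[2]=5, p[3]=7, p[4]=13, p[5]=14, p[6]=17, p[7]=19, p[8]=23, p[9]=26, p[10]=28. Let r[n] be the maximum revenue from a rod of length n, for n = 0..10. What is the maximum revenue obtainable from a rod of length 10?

   n    0    1    2    3    4    5    6    7    8    9   10
r[n]    0    1    5    7   13   14   18   20   26   27   31

31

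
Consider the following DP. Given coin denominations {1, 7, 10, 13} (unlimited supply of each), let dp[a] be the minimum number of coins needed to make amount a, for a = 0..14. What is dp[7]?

 a  0  1  2  3  4  5  6  7  8  9 10 11 12 13 14
dp  0  1  2  3  4  5  6  1  2  3  1  2  3  1  2

1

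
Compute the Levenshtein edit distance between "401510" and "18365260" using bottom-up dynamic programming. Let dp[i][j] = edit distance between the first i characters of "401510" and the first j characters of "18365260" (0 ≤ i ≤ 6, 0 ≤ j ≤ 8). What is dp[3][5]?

5

   ''  1  8  3  6  5  2  6  0
''  0  1  2  3  4  5  6  7  8
 4  1  1  2  3  4  5  6  7  8
 0  2  2  2  3  4  5  6  7  7
 1  3  2  3  3  4  5  6  7  8
 5  4  3  3  4  4  4  5  6  7
 1  5  4  4  4  5  5  5  6  7
 0  6  5  5  5  5  6  6  6  6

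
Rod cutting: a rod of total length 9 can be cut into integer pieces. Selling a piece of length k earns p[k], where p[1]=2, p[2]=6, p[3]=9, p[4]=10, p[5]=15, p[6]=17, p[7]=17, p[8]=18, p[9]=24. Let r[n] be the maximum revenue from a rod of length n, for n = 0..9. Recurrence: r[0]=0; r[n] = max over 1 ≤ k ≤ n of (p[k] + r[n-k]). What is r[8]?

24

   n    0    1    2    3    4    5    6    7    8    9
r[n]    0    2    6    9   12   15   18   21   24   27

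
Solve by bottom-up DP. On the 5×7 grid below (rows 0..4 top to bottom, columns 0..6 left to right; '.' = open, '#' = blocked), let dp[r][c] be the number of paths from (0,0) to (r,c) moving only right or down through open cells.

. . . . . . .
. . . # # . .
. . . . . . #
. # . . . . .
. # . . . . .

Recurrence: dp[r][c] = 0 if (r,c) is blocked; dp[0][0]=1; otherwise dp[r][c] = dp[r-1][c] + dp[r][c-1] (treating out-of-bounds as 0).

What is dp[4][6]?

86

r\c   0   1   2   3   4   5   6
  0   1   1   1   1   1   1   1
  1   1   2   3   0   0   1   2
  2   1   3   6   6   6   7   0
  3   1   0   6  12  18  25  25
  4   1   0   6  18  36  61  86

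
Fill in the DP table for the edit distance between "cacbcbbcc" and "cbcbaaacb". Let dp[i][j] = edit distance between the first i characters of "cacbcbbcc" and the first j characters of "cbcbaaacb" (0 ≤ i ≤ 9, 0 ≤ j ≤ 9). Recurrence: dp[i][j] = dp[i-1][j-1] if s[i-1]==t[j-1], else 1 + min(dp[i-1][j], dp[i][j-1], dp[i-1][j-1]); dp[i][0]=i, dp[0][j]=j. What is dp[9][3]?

6

   ''  c  b  c  b  a  a  a  c  b
''  0  1  2  3  4  5  6  7  8  9
 c  1  0  1  2  3  4  5  6  7  8
 a  2  1  1  2  3  3  4  5  6  7
 c  3  2  2  1  2  3  4  5  5  6
 b  4  3  2  2  1  2  3  4  5  5
 c  5  4  3  2  2  2  3  4  4  5
 b  6  5  4  3  2  3  3  4  5  4
 b  7  6  5  4  3  3  4  4  5  5
 c  8  7  6  5  4  4  4  5  4  5
 c  9  8  7  6  5  5  5  5  5  5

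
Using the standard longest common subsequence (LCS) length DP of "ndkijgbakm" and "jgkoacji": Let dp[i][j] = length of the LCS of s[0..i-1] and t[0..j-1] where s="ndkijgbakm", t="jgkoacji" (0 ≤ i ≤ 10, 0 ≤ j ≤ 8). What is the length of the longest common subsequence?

   ''  j  g  k  o  a  c  j  i
''  0  0  0  0  0  0  0  0  0
 n  0  0  0  0  0  0  0  0  0
 d  0  0  0  0  0  0  0  0  0
 k  0  0  0  1  1  1  1  1  1
 i  0  0  0  1  1  1  1  1  2
 j  0  1  1  1  1  1  1  2  2
 g  0  1  2  2  2  2  2  2  2
 b  0  1  2  2  2  2  2  2  2
 a  0  1  2  2  2  3  3  3  3
 k  0  1  2  3  3  3  3  3  3
 m  0  1  2  3  3  3  3  3  3

3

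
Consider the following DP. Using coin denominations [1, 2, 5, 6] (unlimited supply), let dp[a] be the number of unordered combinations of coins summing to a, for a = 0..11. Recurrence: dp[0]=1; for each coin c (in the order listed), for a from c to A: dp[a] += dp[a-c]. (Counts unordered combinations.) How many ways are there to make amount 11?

15

after  coin     0     1     2     3     4     5     6     7     8     9    10    11
          1     1     1     1     1     1     1     1     1     1     1     1     1
          2     1     1     2     2     3     3     4     4     5     5     6     6
          5     1     1     2     2     3     4     5     6     7     8    10    11
          6     1     1     2     2     3     4     6     7     9    10    13    15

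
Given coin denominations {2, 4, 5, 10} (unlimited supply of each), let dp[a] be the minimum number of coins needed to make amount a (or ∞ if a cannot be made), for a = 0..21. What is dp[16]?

3

 a  0  1  2  3  4  5  6  7  8  9 10 11 12 13 14 15 16 17 18 19 20 21
dp  0  -  1  -  1  1  2  2  2  2  1  3  2  3  2  2  3  3  3  3  2  4
(- denotes ∞ / unreachable)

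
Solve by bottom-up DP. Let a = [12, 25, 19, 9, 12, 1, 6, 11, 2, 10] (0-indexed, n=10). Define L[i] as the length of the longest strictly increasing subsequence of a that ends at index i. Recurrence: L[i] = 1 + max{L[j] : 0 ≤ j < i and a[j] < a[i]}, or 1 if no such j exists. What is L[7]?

3

   i    0    1    2    3    4    5    6    7    8    9
a[i]   12   25   19    9   12    1    6   11    2   10
L[i]    1    2    2    1    2    1    2    3    2    3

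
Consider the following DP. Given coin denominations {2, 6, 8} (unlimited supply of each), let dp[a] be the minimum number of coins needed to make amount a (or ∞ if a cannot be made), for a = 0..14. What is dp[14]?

 a  0  1  2  3  4  5  6  7  8  9 10 11 12 13 14
dp  0  -  1  -  2  -  1  -  1  -  2  -  2  -  2
(- denotes ∞ / unreachable)

2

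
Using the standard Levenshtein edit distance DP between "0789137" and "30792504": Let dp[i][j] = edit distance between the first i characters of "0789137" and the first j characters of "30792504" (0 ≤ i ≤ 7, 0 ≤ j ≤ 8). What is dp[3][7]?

5

   ''  3  0  7  9  2  5  0  4
''  0  1  2  3  4  5  6  7  8
 0  1  1  1  2  3  4  5  6  7
 7  2  2  2  1  2  3  4  5  6
 8  3  3  3  2  2  3  4  5  6
 9  4  4  4  3  2  3  4  5  6
 1  5  5  5  4  3  3  4  5  6
 3  6  5  6  5  4  4  4  5  6
 7  7  6  6  6  5  5  5  5  6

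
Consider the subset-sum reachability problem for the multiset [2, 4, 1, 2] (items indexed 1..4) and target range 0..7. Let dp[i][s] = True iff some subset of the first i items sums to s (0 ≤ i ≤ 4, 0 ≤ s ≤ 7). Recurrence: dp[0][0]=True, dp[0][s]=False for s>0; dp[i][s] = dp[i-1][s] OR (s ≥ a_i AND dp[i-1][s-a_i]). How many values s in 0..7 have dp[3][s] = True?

8

i\s   0   1   2   3   4   5   6   7
  0   T   F   F   F   F   F   F   F
  1   T   F   T   F   F   F   F   F
  2   T   F   T   F   T   F   T   F
  3   T   T   T   T   T   T   T   T
  4   T   T   T   T   T   T   T   T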